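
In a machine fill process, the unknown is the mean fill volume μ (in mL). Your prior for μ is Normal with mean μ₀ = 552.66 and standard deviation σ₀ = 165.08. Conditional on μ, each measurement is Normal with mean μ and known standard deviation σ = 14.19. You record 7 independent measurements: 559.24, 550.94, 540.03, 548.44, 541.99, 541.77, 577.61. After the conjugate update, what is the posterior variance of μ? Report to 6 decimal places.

28.734826

For Normal data with known variance σ², a Normal(μ₀, σ₀²) prior on μ is conjugate. Posterior precision = 1/σ₀² + n/σ²; posterior mean is the precision-weighted average of μ₀ and x̄.
σ₀² = 165.08² = 27251.4064, σ² = 14.19² = 201.3561; σ² + n·σ₀² = 201.3561 + 7·27251.4064 = 190961.2009.
Posterior precision = 1/σ₀² + n/σ² = 1/27251.4064 + 7/201.3561 = (σ² + n·σ₀²)/(σ₀²σ²) = 190961.2009/(27251.4064·201.3561); posterior variance σₙ² = σ₀²σ²/(σ² + n·σ₀²) = 27251.4064·201.3561/190961.2009 = 28.734826.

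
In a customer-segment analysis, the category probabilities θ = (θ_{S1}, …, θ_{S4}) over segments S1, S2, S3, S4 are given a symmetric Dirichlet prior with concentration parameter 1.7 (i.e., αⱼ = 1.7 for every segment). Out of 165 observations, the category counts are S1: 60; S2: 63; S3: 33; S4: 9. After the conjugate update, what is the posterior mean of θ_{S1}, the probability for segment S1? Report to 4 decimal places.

0.3591

The Dirichlet prior is conjugate to the Multinomial likelihood: each posterior αⱼ = prior αⱼ + observed count nⱼ.
Posterior concentration: (61.7, 64.7, 34.7, 10.7), total = 171.8.
E[θ_{S1}|data] = α_{S1}/Σα = 61.7/171.8 = 0.3591.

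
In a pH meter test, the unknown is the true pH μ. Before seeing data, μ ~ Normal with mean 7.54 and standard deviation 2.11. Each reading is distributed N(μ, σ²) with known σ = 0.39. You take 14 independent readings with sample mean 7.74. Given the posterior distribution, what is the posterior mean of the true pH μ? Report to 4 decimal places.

7.7395

For Normal data with known variance σ², a Normal(μ₀, σ₀²) prior on μ is conjugate. Posterior precision = 1/σ₀² + n/σ²; posterior mean is the precision-weighted average of μ₀ and x̄.
n·x̄ = 14·7.74 = 108.36.
σ₀² = 2.11² = 4.4521, σ² = 0.39² = 0.1521; σ² + n·σ₀² = 0.1521 + 14·4.4521 = 62.4815.
Posterior mean = (μ₀/σ₀² + n·x̄/σ²)/(1/σ₀² + n/σ²) = (σ²·μ₀ + σ₀²·n·x̄)/(σ² + n·σ₀²) = (0.1521·7.54 + 4.4521·108.36)/62.4815 = 483.57639/62.4815 = 7.7395.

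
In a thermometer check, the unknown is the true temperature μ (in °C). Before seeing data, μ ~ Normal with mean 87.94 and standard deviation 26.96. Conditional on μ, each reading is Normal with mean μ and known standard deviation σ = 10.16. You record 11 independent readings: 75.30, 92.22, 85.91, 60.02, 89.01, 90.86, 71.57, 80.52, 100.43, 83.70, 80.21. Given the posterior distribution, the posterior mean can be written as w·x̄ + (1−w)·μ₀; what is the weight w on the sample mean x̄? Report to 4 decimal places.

0.9873

For Normal data with known variance σ², a Normal(μ₀, σ₀²) prior on μ is conjugate. Posterior precision = 1/σ₀² + n/σ²; posterior mean is the precision-weighted average of μ₀ and x̄.
σ₀² = 26.96² = 726.8416, σ² = 10.16² = 103.2256. Prior precision 1/σ₀² = 1/726.8416; data precision n/σ² = 11/103.2256.
w = (n/σ²)/(1/σ₀² + n/σ²) = n·σ₀²/(σ² + n·σ₀²) = 11·726.8416/(103.2256 + 11·726.8416) = 7995.2576/8098.4832 = 0.9873.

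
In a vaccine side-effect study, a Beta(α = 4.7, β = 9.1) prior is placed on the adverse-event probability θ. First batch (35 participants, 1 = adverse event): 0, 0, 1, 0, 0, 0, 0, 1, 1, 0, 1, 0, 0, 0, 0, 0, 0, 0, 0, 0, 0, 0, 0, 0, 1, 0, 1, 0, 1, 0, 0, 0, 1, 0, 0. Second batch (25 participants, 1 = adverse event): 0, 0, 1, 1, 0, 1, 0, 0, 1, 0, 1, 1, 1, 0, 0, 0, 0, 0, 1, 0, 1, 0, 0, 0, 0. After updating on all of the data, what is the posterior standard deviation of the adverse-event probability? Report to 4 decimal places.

The Beta prior is conjugate to a Binomial/Bernoulli likelihood; the update adds successes to α and failures to β.
After batch 1: Beta(4.7+8, 9.1+27) = Beta(12.7, 36.1).
After batch 2: Beta(12.7+9, 36.1+16) = Beta(21.7, 52.1).
Var = αβ/((α+β)²(α+β+1)) = 21.7·52.1/(73.8²·74.8) = 0.00277513; SD = √0.00277513 = 0.0527.

0.0527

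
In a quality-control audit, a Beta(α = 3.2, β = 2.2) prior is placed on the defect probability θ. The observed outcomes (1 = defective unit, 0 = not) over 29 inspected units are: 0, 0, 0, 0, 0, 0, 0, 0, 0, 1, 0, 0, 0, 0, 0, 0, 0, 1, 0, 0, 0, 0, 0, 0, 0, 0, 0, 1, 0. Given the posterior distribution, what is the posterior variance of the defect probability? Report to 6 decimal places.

The Beta prior is conjugate to a Binomial/Bernoulli likelihood; the update adds successes to α and failures to β.
Posterior: Beta(α+k, β+n−k) = Beta(3.2+3, 2.2+26) = Beta(6.2, 28.2).
Var = αβ/((α+β)²(α+β+1)) = 6.2·28.2/(34.4²·35.4) = 0.004174.

0.004174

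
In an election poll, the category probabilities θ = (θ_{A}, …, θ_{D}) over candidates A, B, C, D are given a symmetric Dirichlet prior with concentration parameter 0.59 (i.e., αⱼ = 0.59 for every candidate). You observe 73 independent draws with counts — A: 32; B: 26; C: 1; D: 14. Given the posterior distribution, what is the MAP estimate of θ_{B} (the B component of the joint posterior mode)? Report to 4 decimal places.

The Dirichlet prior is conjugate to the Multinomial likelihood: each posterior αⱼ = prior αⱼ + observed count nⱼ.
Posterior concentration: (32.59, 26.59, 1.59, 14.59), total = 75.36.
Joint mode component: (α_{B}−1)/(Σα−K) = 25.59/71.36 = 0.3586.

0.3586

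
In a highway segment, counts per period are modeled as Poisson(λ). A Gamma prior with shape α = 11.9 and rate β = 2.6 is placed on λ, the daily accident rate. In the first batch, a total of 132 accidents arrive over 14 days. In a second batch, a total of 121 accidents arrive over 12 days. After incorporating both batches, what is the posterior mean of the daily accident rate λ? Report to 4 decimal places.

With a Gamma(shape α, rate β) prior, the Poisson likelihood is conjugate: the posterior is Gamma(α + ΣXᵢ, β + n).
After batch 1: Gamma(α+S, β+n) = Gamma(11.9+132, 2.6+14) = Gamma(143.9, 16.6).
After batch 2: Gamma(α+S, β+n) = Gamma(143.9+121, 16.6+12) = Gamma(264.9, 28.6).
Posterior mean = α/β = 264.9/28.6 = 9.2622.

9.2622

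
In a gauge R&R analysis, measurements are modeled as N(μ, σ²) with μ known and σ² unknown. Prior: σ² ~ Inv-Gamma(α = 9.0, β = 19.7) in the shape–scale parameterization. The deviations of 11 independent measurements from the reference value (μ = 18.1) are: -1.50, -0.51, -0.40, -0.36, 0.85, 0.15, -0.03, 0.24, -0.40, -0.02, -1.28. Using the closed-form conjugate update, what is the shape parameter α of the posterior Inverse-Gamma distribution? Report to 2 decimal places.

With known mean μ and an Inverse-Gamma(α, β) prior on σ², the Normal likelihood is conjugate: posterior is Inv-Gamma(α + n/2, β + Σ(xᵢ−μ)²/2).
Σ(xᵢ−μ)² = (-1.50)² + (-0.51)² + (-0.40)² + (-0.36)² + (0.85)² + (0.15)² + (-0.03)² + (0.24)² + (-0.40)² + (-0.02)² + (-1.28)² = 5.4020.
Posterior: Inv-Gamma(9.0 + 11/2, 19.7 + 5.4020/2) = Inv-Gamma(14.50, 22.40100).
Posterior α = 14.50.

14.50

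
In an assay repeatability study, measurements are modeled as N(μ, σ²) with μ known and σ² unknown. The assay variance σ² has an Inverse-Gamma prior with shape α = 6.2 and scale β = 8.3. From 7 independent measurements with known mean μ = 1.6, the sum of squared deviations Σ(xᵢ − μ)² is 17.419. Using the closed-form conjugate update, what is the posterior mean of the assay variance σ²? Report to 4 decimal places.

1.9551

With known mean μ and an Inverse-Gamma(α, β) prior on σ², the Normal likelihood is conjugate: posterior is Inv-Gamma(α + n/2, β + Σ(xᵢ−μ)²/2).
Posterior: Inv-Gamma(6.2 + 7/2, 8.3 + 17.419/2) = Inv-Gamma(9.70, 17.0095).
E[σ²|data] = β/(α−1) = 17.0095/8.70 = 1.9551.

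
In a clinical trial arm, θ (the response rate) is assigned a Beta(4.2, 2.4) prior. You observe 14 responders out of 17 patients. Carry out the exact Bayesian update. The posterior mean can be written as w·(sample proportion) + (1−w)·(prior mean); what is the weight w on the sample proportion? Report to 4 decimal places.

The Beta prior is conjugate to a Binomial/Bernoulli likelihood; the update adds successes to α and failures to β.
Posterior mean = (α₀+k)/(α₀+β₀+n) = [n/(α₀+β₀+n)]·(k/n) + [(α₀+β₀)/(α₀+β₀+n)]·α₀/(α₀+β₀), so only n and the prior enter the weight.
The weight on the data is w = n/(α₀+β₀+n) = 17/(4.2+2.4+17) = 17/23.6 = 0.7203.

0.7203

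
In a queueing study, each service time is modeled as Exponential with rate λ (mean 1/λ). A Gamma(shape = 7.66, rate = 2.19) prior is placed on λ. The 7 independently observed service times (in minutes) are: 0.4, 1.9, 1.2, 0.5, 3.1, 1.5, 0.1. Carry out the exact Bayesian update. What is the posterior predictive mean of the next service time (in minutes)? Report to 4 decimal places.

0.7972

With a Gamma(shape α, rate β) prior on the exponential rate λ, the posterior after n observations with total T = Σxᵢ is Gamma(α+n, β+T).
Sum of observations T = 8.7 minutes; n = 7.
Posterior: Gamma(7.66+7, 2.19+8.7) = Gamma(14.66, 10.89).
The predictive distribution for the next observation is Lomax; its mean is β/(α−1) = 10.89/13.66 = 0.7972.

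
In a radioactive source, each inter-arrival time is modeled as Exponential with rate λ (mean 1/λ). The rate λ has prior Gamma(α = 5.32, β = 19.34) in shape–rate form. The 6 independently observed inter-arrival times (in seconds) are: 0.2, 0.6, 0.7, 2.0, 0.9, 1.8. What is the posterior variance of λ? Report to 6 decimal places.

0.017354

With a Gamma(shape α, rate β) prior on the exponential rate λ, the posterior after n observations with total T = Σxᵢ is Gamma(α+n, β+T).
Sum of observations T = 6.2 seconds; n = 6.
Posterior: Gamma(5.32+6, 19.34+6.2) = Gamma(11.32, 25.54).
Var = α/β² = 0.017354.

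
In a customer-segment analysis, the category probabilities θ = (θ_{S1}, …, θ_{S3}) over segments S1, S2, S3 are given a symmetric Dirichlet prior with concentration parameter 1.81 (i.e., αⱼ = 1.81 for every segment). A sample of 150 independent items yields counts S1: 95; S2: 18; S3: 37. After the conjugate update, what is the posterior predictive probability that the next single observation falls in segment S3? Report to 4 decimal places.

0.2497

The Dirichlet prior is conjugate to the Multinomial likelihood: each posterior αⱼ = prior αⱼ + observed count nⱼ.
Posterior concentration: (96.81, 19.81, 38.81), total = 155.43.
P(next = S3 | data) = α_{S3}/Σα = 0.2497.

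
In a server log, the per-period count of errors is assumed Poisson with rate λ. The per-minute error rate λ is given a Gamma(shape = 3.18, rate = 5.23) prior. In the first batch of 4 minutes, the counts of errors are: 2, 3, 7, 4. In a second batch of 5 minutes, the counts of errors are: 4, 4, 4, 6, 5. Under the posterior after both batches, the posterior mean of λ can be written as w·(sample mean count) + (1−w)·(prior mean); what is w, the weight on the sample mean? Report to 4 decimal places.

With a Gamma(shape α, rate β) prior, the Poisson likelihood is conjugate: the posterior is Gamma(α + ΣXᵢ, β + n).
Total number of minutes: n = 4 + 5 = 9.
Posterior mean = (α₀+S)/(β₀+n) = [n/(β₀+n)]·(S/n) + [β₀/(β₀+n)]·(α₀/β₀), so only n and β₀ enter the weight.
Weight on data w = n/(β₀+n) = 9/(5.23+9) = 9/14.23 = 0.6325.

0.6325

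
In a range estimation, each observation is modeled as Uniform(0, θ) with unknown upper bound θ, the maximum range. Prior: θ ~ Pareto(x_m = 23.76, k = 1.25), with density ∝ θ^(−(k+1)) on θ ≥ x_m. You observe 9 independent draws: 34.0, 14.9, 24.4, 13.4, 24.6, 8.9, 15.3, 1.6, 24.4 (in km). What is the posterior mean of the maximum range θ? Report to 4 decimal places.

A Pareto(scale x_m, shape k) prior on the upper bound θ of Uniform(0, θ) is conjugate: posterior is Pareto(max(x_m, max xᵢ), k + n).
Sample maximum = 34.0; prior scale x_m = 23.76 → posterior scale = max = 34.00.
Posterior shape = 1.25 + 9 = 10.25.
E[θ|data] = k·x_m/(k−1) = 10.25·34.00/9.25 = 37.6757.

37.6757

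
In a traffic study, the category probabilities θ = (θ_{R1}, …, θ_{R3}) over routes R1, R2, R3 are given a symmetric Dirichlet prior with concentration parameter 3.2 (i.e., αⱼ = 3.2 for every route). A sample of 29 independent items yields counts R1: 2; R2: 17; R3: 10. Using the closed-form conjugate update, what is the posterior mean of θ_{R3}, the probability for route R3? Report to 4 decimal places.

The Dirichlet prior is conjugate to the Multinomial likelihood: each posterior αⱼ = prior αⱼ + observed count nⱼ.
Posterior concentration: (5.2, 20.2, 13.2), total = 38.6.
E[θ_{R3}|data] = α_{R3}/Σα = 13.2/38.6 = 0.3420.

0.3420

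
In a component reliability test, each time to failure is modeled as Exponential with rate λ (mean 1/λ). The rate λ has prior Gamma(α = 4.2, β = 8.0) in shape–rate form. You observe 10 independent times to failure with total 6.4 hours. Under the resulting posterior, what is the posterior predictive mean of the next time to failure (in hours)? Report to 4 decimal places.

With a Gamma(shape α, rate β) prior on the exponential rate λ, the posterior after n observations with total T = Σxᵢ is Gamma(α+n, β+T).
Posterior: Gamma(4.2+10, 8.0+6.4) = Gamma(14.2, 14.4).
The predictive distribution for the next observation is Lomax; its mean is β/(α−1) = 14.4/13.2 = 1.0909.

1.0909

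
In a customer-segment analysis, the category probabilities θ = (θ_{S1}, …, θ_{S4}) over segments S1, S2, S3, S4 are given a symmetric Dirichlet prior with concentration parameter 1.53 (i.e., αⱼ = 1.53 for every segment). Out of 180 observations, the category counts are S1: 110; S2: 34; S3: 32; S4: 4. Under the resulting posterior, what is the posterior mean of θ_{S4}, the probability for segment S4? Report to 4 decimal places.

The Dirichlet prior is conjugate to the Multinomial likelihood: each posterior αⱼ = prior αⱼ + observed count nⱼ.
Posterior concentration: (111.53, 35.53, 33.53, 5.53), total = 186.12.
E[θ_{S4}|data] = α_{S4}/Σα = 5.53/186.12 = 0.0297.

0.0297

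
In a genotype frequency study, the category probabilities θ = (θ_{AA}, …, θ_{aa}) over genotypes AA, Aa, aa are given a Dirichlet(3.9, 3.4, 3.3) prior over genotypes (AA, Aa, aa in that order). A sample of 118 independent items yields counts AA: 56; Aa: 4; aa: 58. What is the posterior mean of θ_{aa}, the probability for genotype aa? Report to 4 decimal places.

The Dirichlet prior is conjugate to the Multinomial likelihood: each posterior αⱼ = prior αⱼ + observed count nⱼ.
Posterior concentration: (59.9, 7.4, 61.3), total = 128.6.
E[θ_{aa}|data] = α_{aa}/Σα = 61.3/128.6 = 0.4767.

0.4767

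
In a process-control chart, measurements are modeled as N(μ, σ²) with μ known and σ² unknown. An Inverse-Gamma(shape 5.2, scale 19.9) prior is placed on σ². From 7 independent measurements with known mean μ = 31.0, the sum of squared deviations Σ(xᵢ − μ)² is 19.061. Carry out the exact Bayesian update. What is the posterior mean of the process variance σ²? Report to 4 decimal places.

3.8221

With known mean μ and an Inverse-Gamma(α, β) prior on σ², the Normal likelihood is conjugate: posterior is Inv-Gamma(α + n/2, β + Σ(xᵢ−μ)²/2).
Posterior: Inv-Gamma(5.2 + 7/2, 19.9 + 19.061/2) = Inv-Gamma(8.70, 29.4305).
E[σ²|data] = β/(α−1) = 29.4305/7.70 = 3.8221.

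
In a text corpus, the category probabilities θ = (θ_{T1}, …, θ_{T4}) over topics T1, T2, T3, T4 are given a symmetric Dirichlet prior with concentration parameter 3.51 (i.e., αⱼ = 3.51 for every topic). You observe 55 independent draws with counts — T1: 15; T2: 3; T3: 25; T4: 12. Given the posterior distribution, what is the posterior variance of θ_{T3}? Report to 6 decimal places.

0.003461

The Dirichlet prior is conjugate to the Multinomial likelihood: each posterior αⱼ = prior αⱼ + observed count nⱼ.
Posterior concentration: (18.51, 6.51, 28.51, 15.51), total = 69.04.
Var[θ_j] = α_j(Σα−α_j)/((Σα)²(Σα+1)) = 28.51·40.53/(69.04²·70.04) = 0.003461.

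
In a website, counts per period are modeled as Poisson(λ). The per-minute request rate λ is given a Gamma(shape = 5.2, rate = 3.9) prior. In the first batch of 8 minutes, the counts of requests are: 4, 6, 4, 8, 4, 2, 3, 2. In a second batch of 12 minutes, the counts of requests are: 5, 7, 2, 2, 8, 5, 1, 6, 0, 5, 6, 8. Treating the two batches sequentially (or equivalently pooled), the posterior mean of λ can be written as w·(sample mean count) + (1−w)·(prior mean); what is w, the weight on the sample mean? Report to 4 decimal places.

With a Gamma(shape α, rate β) prior, the Poisson likelihood is conjugate: the posterior is Gamma(α + ΣXᵢ, β + n).
Total number of minutes: n = 8 + 12 = 20.
Posterior mean = (α₀+S)/(β₀+n) = [n/(β₀+n)]·(S/n) + [β₀/(β₀+n)]·(α₀/β₀), so only n and β₀ enter the weight.
Weight on data w = n/(β₀+n) = 20/(3.9+20) = 20/23.9 = 0.8368.

0.8368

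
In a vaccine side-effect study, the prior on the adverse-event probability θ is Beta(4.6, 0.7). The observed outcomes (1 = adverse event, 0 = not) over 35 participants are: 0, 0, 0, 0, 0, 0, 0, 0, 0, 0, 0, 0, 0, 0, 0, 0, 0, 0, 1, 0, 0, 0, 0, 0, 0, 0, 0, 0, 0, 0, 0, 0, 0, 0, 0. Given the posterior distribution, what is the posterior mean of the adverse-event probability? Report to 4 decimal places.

The Beta prior is conjugate to a Binomial/Bernoulli likelihood; the update adds successes to α and failures to β.
Posterior: Beta(α+k, β+n−k) = Beta(4.6+1, 0.7+34) = Beta(5.6, 34.7).
Posterior mean = α/(α+β) = 5.6/40.3 = 0.1390.

0.1390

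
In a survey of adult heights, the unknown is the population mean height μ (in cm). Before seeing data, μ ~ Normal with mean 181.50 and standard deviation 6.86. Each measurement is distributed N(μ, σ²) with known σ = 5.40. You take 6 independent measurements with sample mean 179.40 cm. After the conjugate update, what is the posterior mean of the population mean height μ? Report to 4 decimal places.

179.5966

For Normal data with known variance σ², a Normal(μ₀, σ₀²) prior on μ is conjugate. Posterior precision = 1/σ₀² + n/σ²; posterior mean is the precision-weighted average of μ₀ and x̄.
n·x̄ = 6·179.40 = 1076.4.
σ₀² = 6.86² = 47.0596, σ² = 5.40² = 29.16; σ² + n·σ₀² = 29.16 + 6·47.0596 = 311.5176.
Posterior mean = (μ₀/σ₀² + n·x̄/σ²)/(1/σ₀² + n/σ²) = (σ²·μ₀ + σ₀²·n·x̄)/(σ² + n·σ₀²) = (29.16·181.50 + 47.0596·1076.4)/311.5176 = 55947.49344/311.5176 = 179.5966.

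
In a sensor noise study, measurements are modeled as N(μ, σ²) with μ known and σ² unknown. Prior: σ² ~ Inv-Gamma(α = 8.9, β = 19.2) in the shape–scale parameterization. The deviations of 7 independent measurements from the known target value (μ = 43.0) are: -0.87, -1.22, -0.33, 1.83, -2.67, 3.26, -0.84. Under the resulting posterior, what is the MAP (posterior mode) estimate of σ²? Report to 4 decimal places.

2.3345

With known mean μ and an Inverse-Gamma(α, β) prior on σ², the Normal likelihood is conjugate: posterior is Inv-Gamma(α + n/2, β + Σ(xᵢ−μ)²/2).
Σ(xᵢ−μ)² = (-0.87)² + (-1.22)² + (-0.33)² + (1.83)² + (-2.67)² + (3.26)² + (-0.84)² = 24.1652.
Posterior: Inv-Gamma(8.9 + 7/2, 19.2 + 24.1652/2) = Inv-Gamma(12.40, 31.28260).
Mode = β/(α+1) = 31.28260/13.40 = 2.3345.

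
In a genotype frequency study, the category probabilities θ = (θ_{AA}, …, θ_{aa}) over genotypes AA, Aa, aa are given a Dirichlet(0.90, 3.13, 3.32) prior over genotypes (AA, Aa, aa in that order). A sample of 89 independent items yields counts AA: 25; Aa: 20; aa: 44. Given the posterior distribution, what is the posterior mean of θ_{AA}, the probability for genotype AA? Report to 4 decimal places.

The Dirichlet prior is conjugate to the Multinomial likelihood: each posterior αⱼ = prior αⱼ + observed count nⱼ.
Posterior concentration: (25.90, 23.13, 47.32), total = 96.35.
E[θ_{AA}|data] = α_{AA}/Σα = 25.90/96.35 = 0.2688.

0.2688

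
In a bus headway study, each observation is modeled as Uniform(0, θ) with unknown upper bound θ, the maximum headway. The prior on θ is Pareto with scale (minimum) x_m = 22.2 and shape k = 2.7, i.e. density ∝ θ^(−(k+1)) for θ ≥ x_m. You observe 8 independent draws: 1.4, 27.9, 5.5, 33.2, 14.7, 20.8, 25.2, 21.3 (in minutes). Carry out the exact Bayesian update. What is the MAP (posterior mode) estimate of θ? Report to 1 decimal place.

A Pareto(scale x_m, shape k) prior on the upper bound θ of Uniform(0, θ) is conjugate: posterior is Pareto(max(x_m, max xᵢ), k + n).
Sample maximum = 33.2; prior scale x_m = 22.2 → posterior scale = max = 33.2.
Posterior shape = 2.7 + 8 = 10.7.
The Pareto density is decreasing on [x_m, ∞), so the mode is x_m = 33.2.

33.2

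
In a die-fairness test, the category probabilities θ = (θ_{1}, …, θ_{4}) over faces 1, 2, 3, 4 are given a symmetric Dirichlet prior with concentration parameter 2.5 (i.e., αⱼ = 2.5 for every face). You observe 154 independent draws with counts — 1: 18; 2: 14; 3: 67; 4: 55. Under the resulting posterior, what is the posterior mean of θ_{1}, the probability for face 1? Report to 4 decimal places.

The Dirichlet prior is conjugate to the Multinomial likelihood: each posterior αⱼ = prior αⱼ + observed count nⱼ.
Posterior concentration: (20.5, 16.5, 69.5, 57.5), total = 164.0.
E[θ_{1}|data] = α_{1}/Σα = 20.5/164.0 = 0.1250.

0.1250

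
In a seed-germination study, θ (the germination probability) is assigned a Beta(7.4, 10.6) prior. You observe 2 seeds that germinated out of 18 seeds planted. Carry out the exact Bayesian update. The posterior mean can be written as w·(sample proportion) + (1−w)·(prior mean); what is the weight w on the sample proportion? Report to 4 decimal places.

The Beta prior is conjugate to a Binomial/Bernoulli likelihood; the update adds successes to α and failures to β.
Posterior mean = (α₀+k)/(α₀+β₀+n) = [n/(α₀+β₀+n)]·(k/n) + [(α₀+β₀)/(α₀+β₀+n)]·α₀/(α₀+β₀), so only n and the prior enter the weight.
The weight on the data is w = n/(α₀+β₀+n) = 18/(7.4+10.6+18) = 18/36.0 = 0.5000.

0.5000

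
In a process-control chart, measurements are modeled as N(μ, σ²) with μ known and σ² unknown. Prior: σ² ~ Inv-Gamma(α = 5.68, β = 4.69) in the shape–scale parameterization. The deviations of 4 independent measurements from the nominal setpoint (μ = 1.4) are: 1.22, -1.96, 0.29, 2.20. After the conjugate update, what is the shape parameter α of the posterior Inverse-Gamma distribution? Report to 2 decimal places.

With known mean μ and an Inverse-Gamma(α, β) prior on σ², the Normal likelihood is conjugate: posterior is Inv-Gamma(α + n/2, β + Σ(xᵢ−μ)²/2).
Σ(xᵢ−μ)² = (1.22)² + (-1.96)² + (0.29)² + (2.20)² = 10.2541.
Posterior: Inv-Gamma(5.68 + 4/2, 4.69 + 10.2541/2) = Inv-Gamma(7.68, 9.81705).
Posterior α = 7.68.

7.68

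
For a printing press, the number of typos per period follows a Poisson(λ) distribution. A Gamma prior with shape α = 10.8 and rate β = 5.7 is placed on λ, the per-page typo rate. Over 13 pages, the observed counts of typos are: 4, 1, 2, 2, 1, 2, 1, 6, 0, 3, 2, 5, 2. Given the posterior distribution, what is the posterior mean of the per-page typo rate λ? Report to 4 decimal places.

With a Gamma(shape α, rate β) prior, the Poisson likelihood is conjugate: the posterior is Gamma(α + ΣXᵢ, β + n).
Sum of counts S = 31 over n = 13 pages.
Posterior: Gamma(α+S, β+n) = Gamma(10.8+31, 5.7+13) = Gamma(41.8, 18.7).
Posterior mean = α/β = 41.8/18.7 = 2.2353.

2.2353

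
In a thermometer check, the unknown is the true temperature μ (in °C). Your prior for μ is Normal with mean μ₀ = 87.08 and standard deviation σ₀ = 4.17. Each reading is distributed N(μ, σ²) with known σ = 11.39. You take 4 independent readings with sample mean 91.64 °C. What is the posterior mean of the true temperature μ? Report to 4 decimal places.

88.6715

For Normal data with known variance σ², a Normal(μ₀, σ₀²) prior on μ is conjugate. Posterior precision = 1/σ₀² + n/σ²; posterior mean is the precision-weighted average of μ₀ and x̄.
n·x̄ = 4·91.64 = 366.56.
σ₀² = 4.17² = 17.3889, σ² = 11.39² = 129.7321; σ² + n·σ₀² = 129.7321 + 4·17.3889 = 199.2877.
Posterior mean = (μ₀/σ₀² + n·x̄/σ²)/(1/σ₀² + n/σ²) = (σ²·μ₀ + σ₀²·n·x̄)/(σ² + n·σ₀²) = (129.7321·87.08 + 17.3889·366.56)/199.2877 = 17671.146452/199.2877 = 88.6715.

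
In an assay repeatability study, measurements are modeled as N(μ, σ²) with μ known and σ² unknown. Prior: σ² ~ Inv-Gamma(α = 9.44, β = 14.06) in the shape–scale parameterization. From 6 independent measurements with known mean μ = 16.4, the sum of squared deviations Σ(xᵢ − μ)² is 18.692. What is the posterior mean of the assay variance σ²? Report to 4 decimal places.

2.0460

With known mean μ and an Inverse-Gamma(α, β) prior on σ², the Normal likelihood is conjugate: posterior is Inv-Gamma(α + n/2, β + Σ(xᵢ−μ)²/2).
Posterior: Inv-Gamma(9.44 + 6/2, 14.06 + 18.692/2) = Inv-Gamma(12.44, 23.4060).
E[σ²|data] = β/(α−1) = 23.4060/11.44 = 2.0460.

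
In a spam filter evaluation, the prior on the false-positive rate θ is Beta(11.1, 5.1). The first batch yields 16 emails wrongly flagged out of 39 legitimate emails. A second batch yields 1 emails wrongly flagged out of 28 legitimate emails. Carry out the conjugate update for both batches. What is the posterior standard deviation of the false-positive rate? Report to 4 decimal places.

The Beta prior is conjugate to a Binomial/Bernoulli likelihood; the update adds successes to α and failures to β.
After batch 1: Beta(11.1+16, 5.1+23) = Beta(27.1, 28.1).
After batch 2: Beta(27.1+1, 28.1+27) = Beta(28.1, 55.1).
Var = αβ/((α+β)²(α+β+1)) = 28.1·55.1/(83.2²·84.2) = 0.00265643; SD = √0.00265643 = 0.0515.

0.0515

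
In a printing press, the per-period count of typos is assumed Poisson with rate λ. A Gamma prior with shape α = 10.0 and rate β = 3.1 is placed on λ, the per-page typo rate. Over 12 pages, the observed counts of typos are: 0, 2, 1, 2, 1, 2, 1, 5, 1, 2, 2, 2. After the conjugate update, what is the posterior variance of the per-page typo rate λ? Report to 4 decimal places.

With a Gamma(shape α, rate β) prior, the Poisson likelihood is conjugate: the posterior is Gamma(α + ΣXᵢ, β + n).
Sum of counts S = 21 over n = 12 pages.
Posterior: Gamma(α+S, β+n) = Gamma(10.0+21, 3.1+12) = Gamma(31.0, 15.1).
Var = α/β² = 31.0/15.1² = 0.1360.

0.1360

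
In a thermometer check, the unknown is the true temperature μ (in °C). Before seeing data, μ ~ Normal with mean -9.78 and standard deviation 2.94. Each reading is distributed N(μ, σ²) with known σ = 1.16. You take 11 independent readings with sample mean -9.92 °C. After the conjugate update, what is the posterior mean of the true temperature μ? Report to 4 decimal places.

-9.9180

For Normal data with known variance σ², a Normal(μ₀, σ₀²) prior on μ is conjugate. Posterior precision = 1/σ₀² + n/σ²; posterior mean is the precision-weighted average of μ₀ and x̄.
n·x̄ = 11·(-9.92) = -109.12.
σ₀² = 2.94² = 8.6436, σ² = 1.16² = 1.3456; σ² + n·σ₀² = 1.3456 + 11·8.6436 = 96.4252.
Posterior mean = (μ₀/σ₀² + n·x̄/σ²)/(1/σ₀² + n/σ²) = (σ²·μ₀ + σ₀²·n·x̄)/(σ² + n·σ₀²) = (1.3456·(-9.78) + 8.6436·(-109.12))/96.4252 = -956.3496/96.4252 = -9.9180.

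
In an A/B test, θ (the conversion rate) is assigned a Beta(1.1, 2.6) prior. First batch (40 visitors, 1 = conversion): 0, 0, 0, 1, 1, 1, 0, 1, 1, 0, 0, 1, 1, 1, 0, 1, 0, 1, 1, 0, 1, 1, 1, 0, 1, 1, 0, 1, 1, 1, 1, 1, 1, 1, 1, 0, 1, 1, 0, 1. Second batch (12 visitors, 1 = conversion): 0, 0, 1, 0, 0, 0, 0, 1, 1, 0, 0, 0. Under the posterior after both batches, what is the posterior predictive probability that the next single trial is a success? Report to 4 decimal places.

The Beta prior is conjugate to a Binomial/Bernoulli likelihood; the update adds successes to α and failures to β.
After batch 1: Beta(1.1+27, 2.6+13) = Beta(28.1, 15.6).
After batch 2: Beta(28.1+3, 15.6+9) = Beta(31.1, 24.6).
For a single future Bernoulli trial, P(success | data) = α/(α+β) = 0.5583.

0.5583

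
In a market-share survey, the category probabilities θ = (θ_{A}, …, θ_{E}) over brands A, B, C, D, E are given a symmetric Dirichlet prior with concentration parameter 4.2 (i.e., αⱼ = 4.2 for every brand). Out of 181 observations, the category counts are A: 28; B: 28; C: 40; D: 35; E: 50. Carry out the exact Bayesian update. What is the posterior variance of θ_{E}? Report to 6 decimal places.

The Dirichlet prior is conjugate to the Multinomial likelihood: each posterior αⱼ = prior αⱼ + observed count nⱼ.
Posterior concentration: (32.2, 32.2, 44.2, 39.2, 54.2), total = 202.0.
Var[θ_j] = α_j(Σα−α_j)/((Σα)²(Σα+1)) = 54.2·147.8/(202.0²·203.0) = 0.000967.

0.000967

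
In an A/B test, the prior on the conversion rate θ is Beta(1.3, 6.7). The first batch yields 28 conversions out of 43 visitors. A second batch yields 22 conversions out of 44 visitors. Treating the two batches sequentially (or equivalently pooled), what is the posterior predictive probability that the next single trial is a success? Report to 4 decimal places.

0.5400

The Beta prior is conjugate to a Binomial/Bernoulli likelihood; the update adds successes to α and failures to β.
After batch 1: Beta(1.3+28, 6.7+15) = Beta(29.3, 21.7).
After batch 2: Beta(29.3+22, 21.7+22) = Beta(51.3, 43.7).
For a single future Bernoulli trial, P(success | data) = α/(α+β) = 0.5400.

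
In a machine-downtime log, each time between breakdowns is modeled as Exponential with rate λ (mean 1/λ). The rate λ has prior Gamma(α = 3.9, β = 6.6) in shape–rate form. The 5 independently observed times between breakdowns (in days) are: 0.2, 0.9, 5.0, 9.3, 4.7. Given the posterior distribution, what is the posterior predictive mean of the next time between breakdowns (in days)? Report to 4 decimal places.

With a Gamma(shape α, rate β) prior on the exponential rate λ, the posterior after n observations with total T = Σxᵢ is Gamma(α+n, β+T).
Sum of observations T = 20.1 days; n = 5.
Posterior: Gamma(3.9+5, 6.6+20.1) = Gamma(8.9, 26.7).
The predictive distribution for the next observation is Lomax; its mean is β/(α−1) = 26.7/7.9 = 3.3797.

3.3797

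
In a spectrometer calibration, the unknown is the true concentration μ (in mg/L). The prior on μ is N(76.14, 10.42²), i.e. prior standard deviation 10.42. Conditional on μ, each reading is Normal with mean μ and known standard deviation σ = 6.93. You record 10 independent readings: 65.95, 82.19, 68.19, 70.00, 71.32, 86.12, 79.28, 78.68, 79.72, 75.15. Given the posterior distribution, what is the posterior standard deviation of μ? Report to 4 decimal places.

For Normal data with known variance σ², a Normal(μ₀, σ₀²) prior on μ is conjugate. Posterior precision = 1/σ₀² + n/σ²; posterior mean is the precision-weighted average of μ₀ and x̄.
σ₀² = 10.42² = 108.5764, σ² = 6.93² = 48.0249; σ² + n·σ₀² = 48.0249 + 10·108.5764 = 1133.7889.
Posterior precision = 1/σ₀² + n/σ² = 1/108.5764 + 10/48.0249 = (σ² + n·σ₀²)/(σ₀²σ²) = 1133.7889/(108.5764·48.0249); posterior variance σₙ² = σ₀²σ²/(σ² + n·σ₀²) = 108.5764·48.0249/1133.7889 = 4.599067.
Posterior SD = √σₙ² = √(108.5764·48.0249/1133.7889) = 2.1445.

2.1445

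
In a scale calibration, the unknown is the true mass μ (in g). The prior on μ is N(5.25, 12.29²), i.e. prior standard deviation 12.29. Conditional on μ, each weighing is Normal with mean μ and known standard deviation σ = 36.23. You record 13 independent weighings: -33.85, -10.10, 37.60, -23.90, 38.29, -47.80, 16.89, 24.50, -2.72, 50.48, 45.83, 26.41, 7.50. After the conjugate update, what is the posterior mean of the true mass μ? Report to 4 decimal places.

8.0568

For Normal data with known variance σ², a Normal(μ₀, σ₀²) prior on μ is conjugate. Posterior precision = 1/σ₀² + n/σ²; posterior mean is the precision-weighted average of μ₀ and x̄.
Σxᵢ = (-33.85) + (-10.10) + 37.60 + (-23.90) + 38.29 + (-47.80) + 16.89 + 24.50 + (-2.72) + 50.48 + 45.83 + 26.41 + 7.50 = 129.13, so n·x̄ = 129.13.
σ₀² = 12.29² = 151.0441, σ² = 36.23² = 1312.6129; σ² + n·σ₀² = 1312.6129 + 13·151.0441 = 3276.1862.
Posterior mean = (μ₀/σ₀² + n·x̄/σ²)/(1/σ₀² + n/σ²) = (σ²·μ₀ + σ₀²·n·x̄)/(σ² + n·σ₀²) = (1312.6129·5.25 + 151.0441·129.13)/3276.1862 = 26395.542358/3276.1862 = 8.0568.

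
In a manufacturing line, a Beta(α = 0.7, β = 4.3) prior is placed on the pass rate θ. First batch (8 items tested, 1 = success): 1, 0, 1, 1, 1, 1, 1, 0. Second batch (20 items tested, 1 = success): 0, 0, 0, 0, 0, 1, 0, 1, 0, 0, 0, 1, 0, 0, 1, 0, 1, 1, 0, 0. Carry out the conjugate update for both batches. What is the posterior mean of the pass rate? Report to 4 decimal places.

The Beta prior is conjugate to a Binomial/Bernoulli likelihood; the update adds successes to α and failures to β.
After batch 1: Beta(0.7+6, 4.3+2) = Beta(6.7, 6.3).
After batch 2: Beta(6.7+6, 6.3+14) = Beta(12.7, 20.3).
Posterior mean = α/(α+β) = 12.7/33.0 = 0.3848.

0.3848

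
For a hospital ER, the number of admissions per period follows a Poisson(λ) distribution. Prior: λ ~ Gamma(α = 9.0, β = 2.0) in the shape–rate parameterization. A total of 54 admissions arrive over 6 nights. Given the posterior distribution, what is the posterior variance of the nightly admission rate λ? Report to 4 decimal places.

With a Gamma(shape α, rate β) prior, the Poisson likelihood is conjugate: the posterior is Gamma(α + ΣXᵢ, β + n).
Posterior: Gamma(α+S, β+n) = Gamma(9.0+54, 2.0+6) = Gamma(63.0, 8.0).
Var = α/β² = 63.0/8.0² = 0.9844.

0.9844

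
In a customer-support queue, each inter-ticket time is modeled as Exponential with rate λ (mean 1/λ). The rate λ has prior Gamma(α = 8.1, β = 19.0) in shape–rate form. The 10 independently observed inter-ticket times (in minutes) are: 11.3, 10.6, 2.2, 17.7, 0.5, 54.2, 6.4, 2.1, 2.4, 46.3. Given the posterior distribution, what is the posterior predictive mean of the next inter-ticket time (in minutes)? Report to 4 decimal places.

With a Gamma(shape α, rate β) prior on the exponential rate λ, the posterior after n observations with total T = Σxᵢ is Gamma(α+n, β+T).
Sum of observations T = 153.7 minutes; n = 10.
Posterior: Gamma(8.1+10, 19.0+153.7) = Gamma(18.1, 172.7).
The predictive distribution for the next observation is Lomax; its mean is β/(α−1) = 172.7/17.1 = 10.0994.

10.0994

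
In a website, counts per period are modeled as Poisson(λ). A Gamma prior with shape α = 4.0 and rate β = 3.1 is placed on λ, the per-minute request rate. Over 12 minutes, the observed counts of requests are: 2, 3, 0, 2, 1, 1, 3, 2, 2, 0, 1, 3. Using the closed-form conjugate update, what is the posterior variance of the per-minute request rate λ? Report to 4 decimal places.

With a Gamma(shape α, rate β) prior, the Poisson likelihood is conjugate: the posterior is Gamma(α + ΣXᵢ, β + n).
Sum of counts S = 20 over n = 12 minutes.
Posterior: Gamma(α+S, β+n) = Gamma(4.0+20, 3.1+12) = Gamma(24.0, 15.1).
Var = α/β² = 24.0/15.1² = 0.1053.

0.1053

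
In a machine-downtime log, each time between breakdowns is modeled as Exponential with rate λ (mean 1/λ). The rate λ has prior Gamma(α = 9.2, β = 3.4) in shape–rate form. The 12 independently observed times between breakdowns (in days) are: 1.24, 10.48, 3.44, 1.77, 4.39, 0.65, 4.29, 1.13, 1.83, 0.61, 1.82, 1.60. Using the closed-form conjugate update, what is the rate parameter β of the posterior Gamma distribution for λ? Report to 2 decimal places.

With a Gamma(shape α, rate β) prior on the exponential rate λ, the posterior after n observations with total T = Σxᵢ is Gamma(α+n, β+T).
Sum of observations T = 33.25 days; n = 12.
Posterior: Gamma(9.2+12, 3.4+33.25) = Gamma(21.2, 36.65).
Posterior β = 36.65.

36.65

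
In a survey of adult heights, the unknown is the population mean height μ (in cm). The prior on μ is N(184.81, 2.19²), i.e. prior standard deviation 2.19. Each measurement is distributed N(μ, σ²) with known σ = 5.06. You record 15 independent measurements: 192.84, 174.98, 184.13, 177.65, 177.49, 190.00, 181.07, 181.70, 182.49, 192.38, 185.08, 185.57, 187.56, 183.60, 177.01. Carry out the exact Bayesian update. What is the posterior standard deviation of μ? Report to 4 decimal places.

1.1220

For Normal data with known variance σ², a Normal(μ₀, σ₀²) prior on μ is conjugate. Posterior precision = 1/σ₀² + n/σ²; posterior mean is the precision-weighted average of μ₀ and x̄.
σ₀² = 2.19² = 4.7961, σ² = 5.06² = 25.6036; σ² + n·σ₀² = 25.6036 + 15·4.7961 = 97.5451.
Posterior precision = 1/σ₀² + n/σ² = 1/4.7961 + 15/25.6036 = (σ² + n·σ₀²)/(σ₀²σ²) = 97.5451/(4.7961·25.6036); posterior variance σₙ² = σ₀²σ²/(σ² + n·σ₀²) = 4.7961·25.6036/97.5451 = 1.258878.
Posterior SD = √σₙ² = √(4.7961·25.6036/97.5451) = 1.1220.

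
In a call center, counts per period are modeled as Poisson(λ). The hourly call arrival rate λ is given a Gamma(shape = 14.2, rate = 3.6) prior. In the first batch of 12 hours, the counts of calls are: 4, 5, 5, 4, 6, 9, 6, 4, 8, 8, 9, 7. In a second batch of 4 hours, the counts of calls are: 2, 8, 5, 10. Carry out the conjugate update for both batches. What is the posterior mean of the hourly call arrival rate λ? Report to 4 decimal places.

5.8265

With a Gamma(shape α, rate β) prior, the Poisson likelihood is conjugate: the posterior is Gamma(α + ΣXᵢ, β + n).
Batch 1: sum of counts S = 75 over n = 12 hours.
After batch 1: Gamma(α+S, β+n) = Gamma(14.2+75, 3.6+12) = Gamma(89.2, 15.6).
Batch 2: sum of counts S = 25 over n = 4 hours.
After batch 2: Gamma(α+S, β+n) = Gamma(89.2+25, 15.6+4) = Gamma(114.2, 19.6).
Posterior mean = α/β = 114.2/19.6 = 5.8265.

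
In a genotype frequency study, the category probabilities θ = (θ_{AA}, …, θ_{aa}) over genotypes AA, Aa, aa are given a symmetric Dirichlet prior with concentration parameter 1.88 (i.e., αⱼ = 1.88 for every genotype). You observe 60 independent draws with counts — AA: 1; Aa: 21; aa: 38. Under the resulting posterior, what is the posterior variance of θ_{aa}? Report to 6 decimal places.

0.003578

The Dirichlet prior is conjugate to the Multinomial likelihood: each posterior αⱼ = prior αⱼ + observed count nⱼ.
Posterior concentration: (2.88, 22.88, 39.88), total = 65.64.
Var[θ_j] = α_j(Σα−α_j)/((Σα)²(Σα+1)) = 39.88·25.76/(65.64²·66.64) = 0.003578.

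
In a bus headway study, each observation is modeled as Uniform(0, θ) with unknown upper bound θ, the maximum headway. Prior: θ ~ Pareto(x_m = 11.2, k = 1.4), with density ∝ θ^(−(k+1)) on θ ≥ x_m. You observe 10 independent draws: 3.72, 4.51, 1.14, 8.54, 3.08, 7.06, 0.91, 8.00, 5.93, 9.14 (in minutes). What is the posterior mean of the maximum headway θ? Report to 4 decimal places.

A Pareto(scale x_m, shape k) prior on the upper bound θ of Uniform(0, θ) is conjugate: posterior is Pareto(max(x_m, max xᵢ), k + n).
Sample maximum = 9.14; prior scale x_m = 11.2 → posterior scale = max = 11.20.
Posterior shape = 1.4 + 10 = 11.4.
E[θ|data] = k·x_m/(k−1) = 11.4·11.20/10.4 = 12.2769.

12.2769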